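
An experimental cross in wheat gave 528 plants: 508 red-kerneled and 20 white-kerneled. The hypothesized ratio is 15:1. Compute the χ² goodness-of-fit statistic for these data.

5.463

The 15:1 ratio has 16 parts, so with N = 528 the expected counts are:
  red-kerneled: 528 × 15/16 = 495
  white-kerneled: 528 × 1/16 = 33
χ² = Σ (O − E)² / E
  red-kerneled: (508 − 495)² / 495 = 0.3414
  white-kerneled: (20 − 33)² / 33 = 5.1212
χ² = 0.3414 + 5.1212 = 5.4626 ≈ 5.463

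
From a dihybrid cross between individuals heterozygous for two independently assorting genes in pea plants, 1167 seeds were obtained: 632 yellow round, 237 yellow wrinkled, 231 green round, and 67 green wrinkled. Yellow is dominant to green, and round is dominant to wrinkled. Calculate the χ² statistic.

A dihybrid F₂ with independent assortment and complete dominance at both loci gives a 9:3:3:1 phenotypic ratio.
Total ratio parts = 16. Expected numbers out of 1167:
  yellow round: 1167 × 9/16 = 656.4375
  yellow wrinkled: 1167 × 3/16 = 218.8125
  green round: 1167 × 3/16 = 218.8125
  green wrinkled: 1167 × 1/16 = 72.9375
χ² = Σ (O − E)² / E
  yellow round: (632 − 656.4375)² / 656.4375 = 0.9097
  yellow wrinkled: (237 − 218.8125)² / 218.8125 = 1.5117
  green round: (231 − 218.8125)² / 218.8125 = 0.6788
  green wrinkled: (67 − 72.9375)² / 72.9375 = 0.4833
χ² = 0.9097 + 1.5117 + 0.6788 + 0.4833 = 3.5835 ≈ 3.584

3.584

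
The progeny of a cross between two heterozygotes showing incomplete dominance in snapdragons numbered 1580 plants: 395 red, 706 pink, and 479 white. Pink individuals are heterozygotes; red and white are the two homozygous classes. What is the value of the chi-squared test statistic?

With incomplete dominance, a heterozygote × heterozygote cross gives a 1:2:1 phenotypic ratio.
Total ratio parts = 4. Expected numbers out of 1580:
  red: 1580 × 1/4 = 395
  pink: 1580 × 2/4 = 790
  white: 1580 × 1/4 = 395
χ² = Σ (O − E)² / E
  red: (395 − 395)² / 395 = 0.0000
  pink: (706 − 790)² / 790 = 8.9316
  white: (479 − 395)² / 395 = 17.8633
χ² = 0.0000 + 8.9316 + 17.8633 = 26.7949 ≈ 26.795

26.795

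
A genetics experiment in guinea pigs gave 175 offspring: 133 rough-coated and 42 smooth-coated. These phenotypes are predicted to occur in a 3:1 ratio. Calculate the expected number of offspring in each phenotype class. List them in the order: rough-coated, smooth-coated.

The 3:1 ratio has 4 parts, so with N = 175 the expected counts are:
  rough-coated: 175 × 3/4 = 131.25
  smooth-coated: 175 × 1/4 = 43.75

131.25, 43.75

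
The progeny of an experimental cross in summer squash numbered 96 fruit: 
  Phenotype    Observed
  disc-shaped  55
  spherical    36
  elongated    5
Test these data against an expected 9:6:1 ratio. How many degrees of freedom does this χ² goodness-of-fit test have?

A goodness-of-fit test with 3 phenotype classes has df = 3 − 1 = 2.

2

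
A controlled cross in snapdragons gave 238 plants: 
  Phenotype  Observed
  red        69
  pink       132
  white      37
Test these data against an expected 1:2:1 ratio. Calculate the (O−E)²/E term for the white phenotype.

8.508

Under the 1:2:1 hypothesis (Σ ratio = 4, N = 238):
  red: 238 × 1/4 = 59.5
  pink: 238 × 2/4 = 119
  white: 238 × 1/4 = 59.5
Contribution of white: (37 − 59.5)² / 59.5 = 8.5084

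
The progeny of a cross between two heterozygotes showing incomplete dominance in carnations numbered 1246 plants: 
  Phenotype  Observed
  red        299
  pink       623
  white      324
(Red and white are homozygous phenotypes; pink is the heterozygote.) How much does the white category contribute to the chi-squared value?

0.502

With incomplete dominance, a heterozygote × heterozygote cross gives a 1:2:1 phenotypic ratio.
Total ratio parts = 4. Expected numbers out of 1246:
  red: 1246 × 1/4 = 311.5
  pink: 1246 × 2/4 = 623
  white: 1246 × 1/4 = 311.5
Contribution of white: (324 − 311.5)² / 311.5 = 0.5016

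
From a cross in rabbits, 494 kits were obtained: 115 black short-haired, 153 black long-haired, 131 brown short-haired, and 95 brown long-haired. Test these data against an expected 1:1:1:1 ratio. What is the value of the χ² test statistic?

14.664

Total ratio parts = 4. Expected numbers out of 494:
  black short-haired: 494 × 1/4 = 123.5
  black long-haired: 494 × 1/4 = 123.5
  brown short-haired: 494 × 1/4 = 123.5
  brown long-haired: 494 × 1/4 = 123.5
χ² = Σ (O − E)² / E
  black short-haired: (115 − 123.5)² / 123.5 = 0.5850
  black long-haired: (153 − 123.5)² / 123.5 = 7.0466
  brown short-haired: (131 − 123.5)² / 123.5 = 0.4555
  brown long-haired: (95 − 123.5)² / 123.5 = 6.5769
χ² = 0.5850 + 7.0466 + 0.4555 + 6.5769 = 14.664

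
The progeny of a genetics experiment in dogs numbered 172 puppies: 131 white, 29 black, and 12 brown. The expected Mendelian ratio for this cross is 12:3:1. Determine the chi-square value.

0.504

Expected counts for N = 172 under a 12:3:1 ratio (total parts = 16):
  white: 172 × 12/16 = 129
  black: 172 × 3/16 = 32.25
  brown: 172 × 1/16 = 10.75
χ² = Σ (O − E)² / E
  white: (131 − 129)² / 129 = 0.0310
  black: (29 − 32.25)² / 32.25 = 0.3275
  brown: (12 − 10.75)² / 10.75 = 0.1453
χ² = 0.0310 + 0.3275 + 0.1453 = 0.5038 ≈ 0.504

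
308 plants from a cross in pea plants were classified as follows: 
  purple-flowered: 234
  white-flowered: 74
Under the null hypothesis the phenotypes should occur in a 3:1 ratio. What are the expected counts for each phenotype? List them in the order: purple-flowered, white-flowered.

Under the 3:1 hypothesis (Σ ratio = 4, N = 308):
  purple-flowered: 308 × 3/4 = 231
  white-flowered: 308 × 1/4 = 77

231, 77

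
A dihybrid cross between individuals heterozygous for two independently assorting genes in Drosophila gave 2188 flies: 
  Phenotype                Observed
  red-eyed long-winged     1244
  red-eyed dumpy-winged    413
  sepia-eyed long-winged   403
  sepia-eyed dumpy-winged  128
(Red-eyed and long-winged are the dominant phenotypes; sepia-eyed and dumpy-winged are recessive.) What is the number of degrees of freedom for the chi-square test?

A dihybrid F₂ with independent assortment and complete dominance at both loci gives a 9:3:3:1 phenotypic ratio.
A goodness-of-fit test with 4 phenotype classes has df = 4 − 1 = 3.

3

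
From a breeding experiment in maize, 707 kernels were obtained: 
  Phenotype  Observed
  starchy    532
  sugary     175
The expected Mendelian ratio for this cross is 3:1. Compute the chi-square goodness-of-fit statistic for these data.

Under the 3:1 hypothesis (Σ ratio = 4, N = 707):
  starchy: 707 × 3/4 = 530.25
  sugary: 707 × 1/4 = 176.75
χ² = Σ (O − E)² / E
  starchy: (532 − 530.25)² / 530.25 = 0.0058
  sugary: (175 − 176.75)² / 176.75 = 0.0173
χ² = 0.0058 + 0.0173 = 0.0231 ≈ 0.023

0.023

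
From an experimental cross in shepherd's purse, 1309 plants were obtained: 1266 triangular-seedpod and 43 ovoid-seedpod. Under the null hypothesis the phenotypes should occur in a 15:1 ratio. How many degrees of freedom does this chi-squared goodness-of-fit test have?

1

A goodness-of-fit test with 2 phenotype classes has df = 2 − 1 = 1.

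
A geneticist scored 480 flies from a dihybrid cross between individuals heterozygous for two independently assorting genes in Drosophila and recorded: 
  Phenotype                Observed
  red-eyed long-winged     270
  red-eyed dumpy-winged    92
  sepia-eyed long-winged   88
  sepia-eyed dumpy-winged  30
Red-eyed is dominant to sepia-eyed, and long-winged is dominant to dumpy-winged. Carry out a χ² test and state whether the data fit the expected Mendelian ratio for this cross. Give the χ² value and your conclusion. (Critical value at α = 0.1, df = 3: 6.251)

A dihybrid F₂ with independent assortment and complete dominance at both loci gives a 9:3:3:1 phenotypic ratio.
Under the 9:3:3:1 hypothesis (Σ ratio = 16, N = 480):
  red-eyed long-winged: 480 × 9/16 = 270
  red-eyed dumpy-winged: 480 × 3/16 = 90
  sepia-eyed long-winged: 480 × 3/16 = 90
  sepia-eyed dumpy-winged: 480 × 1/16 = 30
χ² = Σ (O − E)² / E
  red-eyed long-winged: (270 − 270)² / 270 = 0.0000
  red-eyed dumpy-winged: (92 − 90)² / 90 = 0.0444
  sepia-eyed long-winged: (88 − 90)² / 90 = 0.0444
  sepia-eyed dumpy-winged: (30 − 30)² / 30 = 0.0000
χ² = 0.0000 + 0.0444 + 0.0444 + 0.0000 = 0.0888 ≈ 0.089
Degrees of freedom = 4 − 1 = 3; critical value at α = 0.1 is 6.251.
Since 0.089 < 6.251, we fail to reject the null hypothesis — the data are consistent with the 9:3:3:1 ratio.

0.089; consistent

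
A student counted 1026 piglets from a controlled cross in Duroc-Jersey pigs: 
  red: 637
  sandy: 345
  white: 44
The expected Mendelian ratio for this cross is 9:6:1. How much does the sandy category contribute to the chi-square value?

Total ratio parts = 16. Expected numbers out of 1026:
  red: 1026 × 9/16 = 577.125
  sandy: 1026 × 6/16 = 384.75
  white: 1026 × 1/16 = 64.125
Contribution of sandy: (345 − 384.75)² / 384.75 = 4.1067

4.107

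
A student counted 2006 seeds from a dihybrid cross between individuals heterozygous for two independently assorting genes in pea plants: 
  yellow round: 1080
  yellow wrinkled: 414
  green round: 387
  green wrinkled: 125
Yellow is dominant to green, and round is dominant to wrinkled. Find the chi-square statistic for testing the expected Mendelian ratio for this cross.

A dihybrid F₂ with independent assortment and complete dominance at both loci gives a 9:3:3:1 phenotypic ratio.
Total ratio parts = 16. Expected numbers out of 2006:
  yellow round: 2006 × 9/16 = 1128.375
  yellow wrinkled: 2006 × 3/16 = 376.125
  green round: 2006 × 3/16 = 376.125
  green wrinkled: 2006 × 1/16 = 125.375
χ² = Σ (O − E)² / E
  yellow round: (1080 − 1128.375)² / 1128.375 = 2.0739
  yellow wrinkled: (414 − 376.125)² / 376.125 = 3.8139
  green round: (387 − 376.125)² / 376.125 = 0.3144
  green wrinkled: (125 − 125.375)² / 125.375 = 0.0011
χ² = 2.0739 + 3.8139 + 0.3144 + 0.0011 = 6.2033 ≈ 6.203

6.203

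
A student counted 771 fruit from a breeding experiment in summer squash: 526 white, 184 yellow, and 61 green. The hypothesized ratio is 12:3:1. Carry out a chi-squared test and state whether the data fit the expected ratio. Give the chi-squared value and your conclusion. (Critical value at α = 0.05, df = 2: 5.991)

18.887; not consistent

The 12:3:1 ratio has 16 parts, so with N = 771 the expected counts are:
  white: 771 × 12/16 = 578.25
  yellow: 771 × 3/16 = 144.5625
  green: 771 × 1/16 = 48.1875
χ² = Σ (O − E)² / E
  white: (526 − 578.25)² / 578.25 = 4.7212
  yellow: (184 − 144.5625)² / 144.5625 = 10.7588
  green: (61 − 48.1875)² / 48.1875 = 3.4067
χ² = 4.7212 + 10.7588 + 3.4067 = 18.8867 ≈ 18.887
Degrees of freedom = 3 − 1 = 2; critical value at α = 0.05 is 5.991.
Since 18.887 > 5.991, we reject the null hypothesis — the data do not fit the 12:3:1 ratio.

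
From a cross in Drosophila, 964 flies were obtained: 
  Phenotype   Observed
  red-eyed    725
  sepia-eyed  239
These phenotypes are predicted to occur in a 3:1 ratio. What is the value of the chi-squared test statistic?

Total ratio parts = 4. Expected numbers out of 964:
  red-eyed: 964 × 3/4 = 723
  sepia-eyed: 964 × 1/4 = 241
χ² = Σ (O − E)² / E
  red-eyed: (725 − 723)² / 723 = 0.0055
  sepia-eyed: (239 − 241)² / 241 = 0.0166
χ² = 0.0055 + 0.0166 = 0.0221 ≈ 0.022

0.022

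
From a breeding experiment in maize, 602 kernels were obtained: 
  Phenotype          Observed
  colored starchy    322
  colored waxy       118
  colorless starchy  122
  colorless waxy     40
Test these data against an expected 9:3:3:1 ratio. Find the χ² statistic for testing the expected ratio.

The 9:3:3:1 ratio has 16 parts, so with N = 602 the expected counts are:
  colored starchy: 602 × 9/16 = 338.625
  colored waxy: 602 × 3/16 = 112.875
  colorless starchy: 602 × 3/16 = 112.875
  colorless waxy: 602 × 1/16 = 37.625
χ² = Σ (O − E)² / E
  colored starchy: (322 − 338.625)² / 338.625 = 0.8162
  colored waxy: (118 − 112.875)² / 112.875 = 0.2327
  colorless starchy: (122 − 112.875)² / 112.875 = 0.7377
  colorless waxy: (40 − 37.625)² / 37.625 = 0.1499
χ² = 0.8162 + 0.2327 + 0.7377 + 0.1499 = 1.9365 ≈ 1.937

1.937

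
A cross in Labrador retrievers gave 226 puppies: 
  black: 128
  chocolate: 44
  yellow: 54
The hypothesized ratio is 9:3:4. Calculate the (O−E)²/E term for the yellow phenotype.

The 9:3:4 ratio has 16 parts, so with N = 226 the expected counts are:
  black: 226 × 9/16 = 127.125
  chocolate: 226 × 3/16 = 42.375
  yellow: 226 × 4/16 = 56.5
Contribution of yellow: (54 − 56.5)² / 56.5 = 0.1106

0.111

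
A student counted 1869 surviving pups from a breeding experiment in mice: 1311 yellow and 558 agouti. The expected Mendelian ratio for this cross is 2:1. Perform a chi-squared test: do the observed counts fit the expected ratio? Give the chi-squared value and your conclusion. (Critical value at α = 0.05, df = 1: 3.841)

10.173; not consistent

Total ratio parts = 3. Expected numbers out of 1869:
  yellow: 1869 × 2/3 = 1246
  agouti: 1869 × 1/3 = 623
χ² = Σ (O − E)² / E
  yellow: (1311 − 1246)² / 1246 = 3.3909
  agouti: (558 − 623)² / 623 = 6.7817
χ² = 3.3909 + 6.7817 = 10.1726 ≈ 10.173
Degrees of freedom = 2 − 1 = 1; critical value at α = 0.05 is 3.841.
Since 10.173 > 3.841, we reject the null hypothesis — the data do not fit the 2:1 ratio.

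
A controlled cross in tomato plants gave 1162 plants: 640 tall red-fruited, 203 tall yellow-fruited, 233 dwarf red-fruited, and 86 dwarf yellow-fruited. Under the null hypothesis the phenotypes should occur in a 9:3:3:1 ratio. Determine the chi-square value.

4.813

Expected counts for N = 1162 under a 9:3:3:1 ratio (total parts = 16):
  tall red-fruited: 1162 × 9/16 = 653.625
  tall yellow-fruited: 1162 × 3/16 = 217.875
  dwarf red-fruited: 1162 × 3/16 = 217.875
  dwarf yellow-fruited: 1162 × 1/16 = 72.625
χ² = Σ (O − E)² / E
  tall red-fruited: (640 − 653.625)² / 653.625 = 0.2840
  tall yellow-fruited: (203 − 217.875)² / 217.875 = 1.0156
  dwarf red-fruited: (233 − 217.875)² / 217.875 = 1.0500
  dwarf yellow-fruited: (86 − 72.625)² / 72.625 = 2.4632
χ² = 0.2840 + 1.0156 + 1.0500 + 2.4632 = 4.8128 ≈ 4.813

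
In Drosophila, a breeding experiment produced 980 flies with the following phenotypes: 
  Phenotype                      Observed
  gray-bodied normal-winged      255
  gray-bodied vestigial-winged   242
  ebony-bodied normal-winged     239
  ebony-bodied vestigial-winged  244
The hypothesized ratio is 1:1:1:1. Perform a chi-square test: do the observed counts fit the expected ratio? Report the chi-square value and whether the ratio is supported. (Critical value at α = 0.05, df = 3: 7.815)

0.596; consistent

Expected counts for N = 980 under a 1:1:1:1 ratio (total parts = 4):
  gray-bodied normal-winged: 980 × 1/4 = 245
  gray-bodied vestigial-winged: 980 × 1/4 = 245
  ebony-bodied normal-winged: 980 × 1/4 = 245
  ebony-bodied vestigial-winged: 980 × 1/4 = 245
χ² = Σ (O − E)² / E
  gray-bodied normal-winged: (255 − 245)² / 245 = 0.4082
  gray-bodied vestigial-winged: (242 − 245)² / 245 = 0.0367
  ebony-bodied normal-winged: (239 − 245)² / 245 = 0.1469
  ebony-bodied vestigial-winged: (244 − 245)² / 245 = 0.0041
χ² = 0.4082 + 0.0367 + 0.1469 + 0.0041 = 0.5959 ≈ 0.596
Degrees of freedom = 4 − 1 = 3; critical value at α = 0.05 is 7.815.
Since 0.596 < 7.815, we fail to reject the null hypothesis — the data are consistent with the 1:1:1:1 ratio.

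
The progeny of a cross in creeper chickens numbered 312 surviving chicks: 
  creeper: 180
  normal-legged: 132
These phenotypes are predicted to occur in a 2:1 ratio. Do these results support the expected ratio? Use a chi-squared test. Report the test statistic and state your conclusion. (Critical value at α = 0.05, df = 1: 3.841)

The 2:1 ratio has 3 parts, so with N = 312 the expected counts are:
  creeper: 312 × 2/3 = 208
  normal-legged: 312 × 1/3 = 104
χ² = Σ (O − E)² / E
  creeper: (180 − 208)² / 208 = 3.7692
  normal-legged: (132 − 104)² / 104 = 7.5385
χ² = 3.7692 + 7.5385 = 11.3077 ≈ 11.308
Degrees of freedom = 2 − 1 = 1; critical value at α = 0.05 is 3.841.
Since 11.308 > 3.841, we reject the null hypothesis — the data do not fit the 2:1 ratio.

11.308; not consistent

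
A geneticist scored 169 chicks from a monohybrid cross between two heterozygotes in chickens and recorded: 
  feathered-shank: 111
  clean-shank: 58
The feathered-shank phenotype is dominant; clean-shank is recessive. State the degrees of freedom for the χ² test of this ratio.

1

For a monohybrid cross between heterozygotes with complete dominance, the expected phenotypic ratio is 3:1.
A goodness-of-fit test with 2 phenotype classes has df = 2 − 1 = 1.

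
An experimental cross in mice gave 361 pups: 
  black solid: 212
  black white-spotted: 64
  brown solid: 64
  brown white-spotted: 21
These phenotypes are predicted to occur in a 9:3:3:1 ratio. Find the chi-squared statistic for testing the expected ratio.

0.903

The 9:3:3:1 ratio has 16 parts, so with N = 361 the expected counts are:
  black solid: 361 × 9/16 = 203.0625
  black white-spotted: 361 × 3/16 = 67.6875
  brown solid: 361 × 3/16 = 67.6875
  brown white-spotted: 361 × 1/16 = 22.5625
χ² = Σ (O − E)² / E
  black solid: (212 − 203.0625)² / 203.0625 = 0.3934
  black white-spotted: (64 − 67.6875)² / 67.6875 = 0.2009
  brown solid: (64 − 67.6875)² / 67.6875 = 0.2009
  brown white-spotted: (21 − 22.5625)² / 22.5625 = 0.1082
χ² = 0.3934 + 0.2009 + 0.2009 + 0.1082 = 0.9034 ≈ 0.903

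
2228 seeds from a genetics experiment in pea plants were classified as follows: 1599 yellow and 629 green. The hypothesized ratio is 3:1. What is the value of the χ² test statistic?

12.409

Expected counts for N = 2228 under a 3:1 ratio (total parts = 4):
  yellow: 2228 × 3/4 = 1671
  green: 2228 × 1/4 = 557
χ² = Σ (O − E)² / E
  yellow: (1599 − 1671)² / 1671 = 3.1023
  green: (629 − 557)² / 557 = 9.3070
χ² = 3.1023 + 9.3070 = 12.4093 ≈ 12.409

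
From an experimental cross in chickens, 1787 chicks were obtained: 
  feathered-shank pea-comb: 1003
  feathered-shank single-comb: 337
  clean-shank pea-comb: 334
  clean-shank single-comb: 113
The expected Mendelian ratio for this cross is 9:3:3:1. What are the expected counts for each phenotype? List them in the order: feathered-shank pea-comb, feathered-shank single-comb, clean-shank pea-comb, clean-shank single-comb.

Under the 9:3:3:1 hypothesis (Σ ratio = 16, N = 1787):
  feathered-shank pea-comb: 1787 × 9/16 = 1005.1875
  feathered-shank single-comb: 1787 × 3/16 = 335.0625
  clean-shank pea-comb: 1787 × 3/16 = 335.0625
  clean-shank single-comb: 1787 × 1/16 = 111.6875

1005.1875, 335.0625, 335.0625, 111.6875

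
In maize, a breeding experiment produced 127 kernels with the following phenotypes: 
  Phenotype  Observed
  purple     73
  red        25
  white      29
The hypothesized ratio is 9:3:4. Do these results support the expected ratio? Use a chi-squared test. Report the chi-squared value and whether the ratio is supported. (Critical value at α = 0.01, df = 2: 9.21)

Expected counts for N = 127 under a 9:3:4 ratio (total parts = 16):
  purple: 127 × 9/16 = 71.4375
  red: 127 × 3/16 = 23.8125
  white: 127 × 4/16 = 31.75
χ² = Σ (O − E)² / E
  purple: (73 − 71.4375)² / 71.4375 = 0.0342
  red: (25 − 23.8125)² / 23.8125 = 0.0592
  white: (29 − 31.75)² / 31.75 = 0.2382
χ² = 0.0342 + 0.0592 + 0.2382 = 0.3316 ≈ 0.332
Degrees of freedom = 3 − 1 = 2; critical value at α = 0.01 is 9.21.
Since 0.332 < 9.21, we fail to reject the null hypothesis — the data are consistent with the 9:3:4 ratio.

0.332; consistent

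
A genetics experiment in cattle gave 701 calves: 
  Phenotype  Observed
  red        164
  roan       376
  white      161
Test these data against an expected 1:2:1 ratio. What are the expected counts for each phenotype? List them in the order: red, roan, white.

175.25, 350.5, 175.25

The 1:2:1 ratio has 4 parts, so with N = 701 the expected counts are:
  red: 701 × 1/4 = 175.25
  roan: 701 × 2/4 = 350.5
  white: 701 × 1/4 = 175.25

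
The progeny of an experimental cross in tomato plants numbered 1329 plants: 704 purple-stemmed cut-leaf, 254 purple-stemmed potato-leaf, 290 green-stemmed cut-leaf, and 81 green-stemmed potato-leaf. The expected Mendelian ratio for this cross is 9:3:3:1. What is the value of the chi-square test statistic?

9.367

Under the 9:3:3:1 hypothesis (Σ ratio = 16, N = 1329):
  purple-stemmed cut-leaf: 1329 × 9/16 = 747.5625
  purple-stemmed potato-leaf: 1329 × 3/16 = 249.1875
  green-stemmed cut-leaf: 1329 × 3/16 = 249.1875
  green-stemmed potato-leaf: 1329 × 1/16 = 83.0625
χ² = Σ (O − E)² / E
  purple-stemmed cut-leaf: (704 − 747.5625)² / 747.5625 = 2.5385
  purple-stemmed potato-leaf: (254 − 249.1875)² / 249.1875 = 0.0929
  green-stemmed cut-leaf: (290 − 249.1875)² / 249.1875 = 6.6844
  green-stemmed potato-leaf: (81 − 83.0625)² / 83.0625 = 0.0512
χ² = 2.5385 + 0.0929 + 6.6844 + 0.0512 = 9.367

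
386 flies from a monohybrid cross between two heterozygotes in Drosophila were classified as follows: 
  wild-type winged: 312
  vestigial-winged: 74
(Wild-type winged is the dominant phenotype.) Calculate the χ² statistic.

For a monohybrid cross between heterozygotes with complete dominance, the expected phenotypic ratio is 3:1.
Total ratio parts = 4. Expected numbers out of 386:
  wild-type winged: 386 × 3/4 = 289.5
  vestigial-winged: 386 × 1/4 = 96.5
χ² = Σ (O − E)² / E
  wild-type winged: (312 − 289.5)² / 289.5 = 1.7487
  vestigial-winged: (74 − 96.5)² / 96.5 = 5.2461
χ² = 1.7487 + 5.2461 = 6.9948 ≈ 6.995

6.995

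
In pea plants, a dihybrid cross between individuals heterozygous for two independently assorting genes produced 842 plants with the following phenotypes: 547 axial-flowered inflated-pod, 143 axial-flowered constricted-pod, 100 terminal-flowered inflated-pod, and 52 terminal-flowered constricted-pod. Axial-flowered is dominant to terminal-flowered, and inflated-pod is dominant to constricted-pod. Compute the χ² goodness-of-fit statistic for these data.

A dihybrid F₂ with independent assortment and complete dominance at both loci gives a 9:3:3:1 phenotypic ratio.
Under the 9:3:3:1 hypothesis (Σ ratio = 16, N = 842):
  axial-flowered inflated-pod: 842 × 9/16 = 473.625
  axial-flowered constricted-pod: 842 × 3/16 = 157.875
  terminal-flowered inflated-pod: 842 × 3/16 = 157.875
  terminal-flowered constricted-pod: 842 × 1/16 = 52.625
χ² = Σ (O − E)² / E
  axial-flowered inflated-pod: (547 − 473.625)² / 473.625 = 11.3674
  axial-flowered constricted-pod: (143 − 157.875)² / 157.875 = 1.4015
  terminal-flowered inflated-pod: (100 − 157.875)² / 157.875 = 21.2163
  terminal-flowered constricted-pod: (52 − 52.625)² / 52.625 = 0.0074
χ² = 11.3674 + 1.4015 + 21.2163 + 0.0074 = 33.9926 ≈ 33.993

33.993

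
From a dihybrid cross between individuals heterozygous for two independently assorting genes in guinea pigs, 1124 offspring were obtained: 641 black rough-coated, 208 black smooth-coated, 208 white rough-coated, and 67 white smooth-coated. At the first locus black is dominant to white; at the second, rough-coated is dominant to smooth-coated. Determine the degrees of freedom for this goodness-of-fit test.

3

A dihybrid F₂ with independent assortment and complete dominance at both loci gives a 9:3:3:1 phenotypic ratio.
A goodness-of-fit test with 4 phenotype classes has df = 4 − 1 = 3.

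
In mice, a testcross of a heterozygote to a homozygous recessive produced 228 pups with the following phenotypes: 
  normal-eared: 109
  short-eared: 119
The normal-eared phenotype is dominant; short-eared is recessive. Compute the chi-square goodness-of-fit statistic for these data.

A testcross of a heterozygote (Aa × aa) gives a 1:1 phenotypic ratio.
Expected counts for N = 228 under a 1:1 ratio (total parts = 2):
  normal-eared: 228 × 1/2 = 114
  short-eared: 228 × 1/2 = 114
χ² = Σ (O − E)² / E
  normal-eared: (109 − 114)² / 114 = 0.2193
  short-eared: (119 − 114)² / 114 = 0.2193
χ² = 0.2193 + 0.2193 = 0.4386 ≈ 0.439

0.439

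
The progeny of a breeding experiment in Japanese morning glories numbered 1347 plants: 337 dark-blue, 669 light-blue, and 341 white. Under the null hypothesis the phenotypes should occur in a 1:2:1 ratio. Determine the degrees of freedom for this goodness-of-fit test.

2

A goodness-of-fit test with 3 phenotype classes has df = 3 − 1 = 2.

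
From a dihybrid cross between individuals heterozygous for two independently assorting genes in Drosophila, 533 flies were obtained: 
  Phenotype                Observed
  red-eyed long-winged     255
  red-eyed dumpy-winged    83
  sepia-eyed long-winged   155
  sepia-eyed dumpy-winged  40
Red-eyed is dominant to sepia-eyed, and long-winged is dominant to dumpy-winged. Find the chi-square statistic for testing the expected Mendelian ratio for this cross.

41.249

A dihybrid F₂ with independent assortment and complete dominance at both loci gives a 9:3:3:1 phenotypic ratio.
Total ratio parts = 16. Expected numbers out of 533:
  red-eyed long-winged: 533 × 9/16 = 299.8125
  red-eyed dumpy-winged: 533 × 3/16 = 99.9375
  sepia-eyed long-winged: 533 × 3/16 = 99.9375
  sepia-eyed dumpy-winged: 533 × 1/16 = 33.3125
χ² = Σ (O − E)² / E
  red-eyed long-winged: (255 − 299.8125)² / 299.8125 = 6.6981
  red-eyed dumpy-winged: (83 − 99.9375)² / 99.9375 = 2.8706
  sepia-eyed long-winged: (155 − 99.9375)² / 99.9375 = 30.3378
  sepia-eyed dumpy-winged: (40 − 33.3125)² / 33.3125 = 1.3425
χ² = 6.6981 + 2.8706 + 30.3378 + 1.3425 = 41.249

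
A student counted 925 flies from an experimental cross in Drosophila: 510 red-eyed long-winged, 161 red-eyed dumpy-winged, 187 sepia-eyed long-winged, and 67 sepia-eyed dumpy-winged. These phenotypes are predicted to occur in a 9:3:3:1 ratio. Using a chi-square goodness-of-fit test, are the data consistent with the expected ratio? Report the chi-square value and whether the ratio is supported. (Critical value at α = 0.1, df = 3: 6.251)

Total ratio parts = 16. Expected numbers out of 925:
  red-eyed long-winged: 925 × 9/16 = 520.3125
  red-eyed dumpy-winged: 925 × 3/16 = 173.4375
  sepia-eyed long-winged: 925 × 3/16 = 173.4375
  sepia-eyed dumpy-winged: 925 × 1/16 = 57.8125
χ² = Σ (O − E)² / E
  red-eyed long-winged: (510 − 520.3125)² / 520.3125 = 0.2044
  red-eyed dumpy-winged: (161 − 173.4375)² / 173.4375 = 0.8919
  sepia-eyed long-winged: (187 − 173.4375)² / 173.4375 = 1.0606
  sepia-eyed dumpy-winged: (67 − 57.8125)² / 57.8125 = 1.4601
χ² = 0.2044 + 0.8919 + 1.0606 + 1.4601 = 3.617
Degrees of freedom = 4 − 1 = 3; critical value at α = 0.1 is 6.251.
Since 3.617 < 6.251, we fail to reject the null hypothesis — the data are consistent with the 9:3:3:1 ratio.

3.617; consistent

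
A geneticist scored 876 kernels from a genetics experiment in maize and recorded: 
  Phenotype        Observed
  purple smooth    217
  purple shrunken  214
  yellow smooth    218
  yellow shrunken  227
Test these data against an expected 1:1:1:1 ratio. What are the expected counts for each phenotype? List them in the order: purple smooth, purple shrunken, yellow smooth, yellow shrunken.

219, 219, 219, 219

Expected counts for N = 876 under a 1:1:1:1 ratio (total parts = 4):
  purple smooth: 876 × 1/4 = 219
  purple shrunken: 876 × 1/4 = 219
  yellow smooth: 876 × 1/4 = 219
  yellow shrunken: 876 × 1/4 = 219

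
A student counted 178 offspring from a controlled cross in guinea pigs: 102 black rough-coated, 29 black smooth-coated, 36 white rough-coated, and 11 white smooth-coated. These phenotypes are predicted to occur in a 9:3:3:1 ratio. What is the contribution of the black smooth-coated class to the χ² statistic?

The 9:3:3:1 ratio has 16 parts, so with N = 178 the expected counts are:
  black rough-coated: 178 × 9/16 = 100.125
  black smooth-coated: 178 × 3/16 = 33.375
  white rough-coated: 178 × 3/16 = 33.375
  white smooth-coated: 178 × 1/16 = 11.125
Contribution of black smooth-coated: (29 − 33.375)² / 33.375 = 0.5735

0.574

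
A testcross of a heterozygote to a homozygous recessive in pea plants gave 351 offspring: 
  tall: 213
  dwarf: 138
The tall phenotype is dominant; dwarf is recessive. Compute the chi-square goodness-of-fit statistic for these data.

16.026

A testcross of a heterozygote (Aa × aa) gives a 1:1 phenotypic ratio.
Expected counts for N = 351 under a 1:1 ratio (total parts = 2):
  tall: 351 × 1/2 = 175.5
  dwarf: 351 × 1/2 = 175.5
χ² = Σ (O − E)² / E
  tall: (213 − 175.5)² / 175.5 = 8.0128
  dwarf: (138 − 175.5)² / 175.5 = 8.0128
χ² = 8.0128 + 8.0128 = 16.0256 ≈ 16.026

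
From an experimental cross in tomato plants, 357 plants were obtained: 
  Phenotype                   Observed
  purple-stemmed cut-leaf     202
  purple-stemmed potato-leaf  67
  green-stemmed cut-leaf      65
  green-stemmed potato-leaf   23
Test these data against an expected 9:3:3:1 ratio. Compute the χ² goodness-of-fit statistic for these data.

Expected counts for N = 357 under a 9:3:3:1 ratio (total parts = 16):
  purple-stemmed cut-leaf: 357 × 9/16 = 200.8125
  purple-stemmed potato-leaf: 357 × 3/16 = 66.9375
  green-stemmed cut-leaf: 357 × 3/16 = 66.9375
  green-stemmed potato-leaf: 357 × 1/16 = 22.3125
χ² = Σ (O − E)² / E
  purple-stemmed cut-leaf: (202 − 200.8125)² / 200.8125 = 0.0070
  purple-stemmed potato-leaf: (67 − 66.9375)² / 66.9375 = 0.0001
  green-stemmed cut-leaf: (65 − 66.9375)² / 66.9375 = 0.0561
  green-stemmed potato-leaf: (23 − 22.3125)² / 22.3125 = 0.0212
χ² = 0.0070 + 0.0001 + 0.0561 + 0.0212 = 0.0844 ≈ 0.084

0.084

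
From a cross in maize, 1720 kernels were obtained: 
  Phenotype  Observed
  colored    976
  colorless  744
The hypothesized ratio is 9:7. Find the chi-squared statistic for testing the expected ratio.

0.171

Total ratio parts = 16. Expected numbers out of 1720:
  colored: 1720 × 9/16 = 967.5
  colorless: 1720 × 7/16 = 752.5
χ² = Σ (O − E)² / E
  colored: (976 − 967.5)² / 967.5 = 0.0747
  colorless: (744 − 752.5)² / 752.5 = 0.0960
χ² = 0.0747 + 0.0960 = 0.1707 ≈ 0.171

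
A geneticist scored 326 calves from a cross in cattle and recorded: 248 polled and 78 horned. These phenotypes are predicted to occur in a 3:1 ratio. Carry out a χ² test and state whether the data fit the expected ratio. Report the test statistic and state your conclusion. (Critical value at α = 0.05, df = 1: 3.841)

0.200; consistent

Expected counts for N = 326 under a 3:1 ratio (total parts = 4):
  polled: 326 × 3/4 = 244.5
  horned: 326 × 1/4 = 81.5
χ² = Σ (O − E)² / E
  polled: (248 − 244.5)² / 244.5 = 0.0501
  horned: (78 − 81.5)² / 81.5 = 0.1503
χ² = 0.0501 + 0.1503 = 0.2004 ≈ 0.200
Degrees of freedom = 2 − 1 = 1; critical value at α = 0.05 is 3.841.
Since 0.200 < 3.841, we fail to reject the null hypothesis — the data are consistent with the 3:1 ratio.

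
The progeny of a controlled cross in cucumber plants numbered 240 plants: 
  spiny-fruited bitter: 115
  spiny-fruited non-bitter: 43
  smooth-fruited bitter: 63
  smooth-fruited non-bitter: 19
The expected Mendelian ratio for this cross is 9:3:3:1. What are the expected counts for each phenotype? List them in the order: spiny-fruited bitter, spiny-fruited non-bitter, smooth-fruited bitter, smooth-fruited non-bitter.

The 9:3:3:1 ratio has 16 parts, so with N = 240 the expected counts are:
  spiny-fruited bitter: 240 × 9/16 = 135
  spiny-fruited non-bitter: 240 × 3/16 = 45
  smooth-fruited bitter: 240 × 3/16 = 45
  smooth-fruited non-bitter: 240 × 1/16 = 15

135, 45, 45, 15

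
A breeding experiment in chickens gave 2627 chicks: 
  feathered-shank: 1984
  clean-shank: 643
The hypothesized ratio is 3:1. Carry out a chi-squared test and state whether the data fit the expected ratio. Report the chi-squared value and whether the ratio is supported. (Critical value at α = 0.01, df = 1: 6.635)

0.384; consistent

The 3:1 ratio has 4 parts, so with N = 2627 the expected counts are:
  feathered-shank: 2627 × 3/4 = 1970.25
  clean-shank: 2627 × 1/4 = 656.75
χ² = Σ (O − E)² / E
  feathered-shank: (1984 − 1970.25)² / 1970.25 = 0.0960
  clean-shank: (643 − 656.75)² / 656.75 = 0.2879
χ² = 0.0960 + 0.2879 = 0.3839 ≈ 0.384
Degrees of freedom = 2 − 1 = 1; critical value at α = 0.01 is 6.635.
Since 0.384 < 6.635, we fail to reject the null hypothesis — the data are consistent with the 3:1 ratio.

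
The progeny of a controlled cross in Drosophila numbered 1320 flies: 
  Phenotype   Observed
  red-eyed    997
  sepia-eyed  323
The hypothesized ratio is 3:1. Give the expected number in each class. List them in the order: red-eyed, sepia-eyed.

Under the 3:1 hypothesis (Σ ratio = 4, N = 1320):
  red-eyed: 1320 × 3/4 = 990
  sepia-eyed: 1320 × 1/4 = 330

990, 330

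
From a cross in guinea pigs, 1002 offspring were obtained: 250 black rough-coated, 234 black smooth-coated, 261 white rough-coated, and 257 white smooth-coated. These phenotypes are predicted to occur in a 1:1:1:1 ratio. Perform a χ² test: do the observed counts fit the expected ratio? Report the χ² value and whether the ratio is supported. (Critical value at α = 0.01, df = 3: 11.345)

1.697; consistent

Expected counts for N = 1002 under a 1:1:1:1 ratio (total parts = 4):
  black rough-coated: 1002 × 1/4 = 250.5
  black smooth-coated: 1002 × 1/4 = 250.5
  white rough-coated: 1002 × 1/4 = 250.5
  white smooth-coated: 1002 × 1/4 = 250.5
χ² = Σ (O − E)² / E
  black rough-coated: (250 − 250.5)² / 250.5 = 0.0010
  black smooth-coated: (234 − 250.5)² / 250.5 = 1.0868
  white rough-coated: (261 − 250.5)² / 250.5 = 0.4401
  white smooth-coated: (257 − 250.5)² / 250.5 = 0.1687
χ² = 0.0010 + 1.0868 + 0.4401 + 0.1687 = 1.6966 ≈ 1.697
Degrees of freedom = 4 − 1 = 3; critical value at α = 0.01 is 11.345.
Since 1.697 < 11.345, we fail to reject the null hypothesis — the data are consistent with the 1:1:1:1 ratio.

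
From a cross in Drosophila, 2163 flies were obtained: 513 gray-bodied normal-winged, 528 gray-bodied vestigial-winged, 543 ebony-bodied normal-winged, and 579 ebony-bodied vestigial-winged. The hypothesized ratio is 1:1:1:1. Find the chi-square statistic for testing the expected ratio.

4.440

The 1:1:1:1 ratio has 4 parts, so with N = 2163 the expected counts are:
  gray-bodied normal-winged: 2163 × 1/4 = 540.75
  gray-bodied vestigial-winged: 2163 × 1/4 = 540.75
  ebony-bodied normal-winged: 2163 × 1/4 = 540.75
  ebony-bodied vestigial-winged: 2163 × 1/4 = 540.75
χ² = Σ (O − E)² / E
  gray-bodied normal-winged: (513 − 540.75)² / 540.75 = 1.4241
  gray-bodied vestigial-winged: (528 − 540.75)² / 540.75 = 0.3006
  ebony-bodied normal-winged: (543 − 540.75)² / 540.75 = 0.0094
  ebony-bodied vestigial-winged: (579 − 540.75)² / 540.75 = 2.7056
χ² = 1.4241 + 0.3006 + 0.0094 + 2.7056 = 4.4397 ≈ 4.440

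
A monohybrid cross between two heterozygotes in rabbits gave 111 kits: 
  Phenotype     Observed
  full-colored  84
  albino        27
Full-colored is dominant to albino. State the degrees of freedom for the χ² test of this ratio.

For a monohybrid cross between heterozygotes with complete dominance, the expected phenotypic ratio is 3:1.
A goodness-of-fit test with 2 phenotype classes has df = 2 − 1 = 1.

1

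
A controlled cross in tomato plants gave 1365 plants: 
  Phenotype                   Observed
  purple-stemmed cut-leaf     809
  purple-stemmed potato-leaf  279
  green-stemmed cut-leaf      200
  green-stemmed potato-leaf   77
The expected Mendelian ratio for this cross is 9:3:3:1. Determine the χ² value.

17.323

The 9:3:3:1 ratio has 16 parts, so with N = 1365 the expected counts are:
  purple-stemmed cut-leaf: 1365 × 9/16 = 767.8125
  purple-stemmed potato-leaf: 1365 × 3/16 = 255.9375
  green-stemmed cut-leaf: 1365 × 3/16 = 255.9375
  green-stemmed potato-leaf: 1365 × 1/16 = 85.3125
χ² = Σ (O − E)² / E
  purple-stemmed cut-leaf: (809 − 767.8125)² / 767.8125 = 2.2094
  purple-stemmed potato-leaf: (279 − 255.9375)² / 255.9375 = 2.0782
  green-stemmed cut-leaf: (200 − 255.9375)² / 255.9375 = 12.2257
  green-stemmed potato-leaf: (77 − 85.3125)² / 85.3125 = 0.8099
χ² = 2.2094 + 2.0782 + 12.2257 + 0.8099 = 17.3232 ≈ 17.323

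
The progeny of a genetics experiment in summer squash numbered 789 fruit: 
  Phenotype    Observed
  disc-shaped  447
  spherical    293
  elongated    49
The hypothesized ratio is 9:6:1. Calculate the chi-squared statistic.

0.053

Under the 9:6:1 hypothesis (Σ ratio = 16, N = 789):
  disc-shaped: 789 × 9/16 = 443.8125
  spherical: 789 × 6/16 = 295.875
  elongated: 789 × 1/16 = 49.3125
χ² = Σ (O − E)² / E
  disc-shaped: (447 − 443.8125)² / 443.8125 = 0.0229
  spherical: (293 − 295.875)² / 295.875 = 0.0279
  elongated: (49 − 49.3125)² / 49.3125 = 0.0020
χ² = 0.0229 + 0.0279 + 0.0020 = 0.0528 ≈ 0.053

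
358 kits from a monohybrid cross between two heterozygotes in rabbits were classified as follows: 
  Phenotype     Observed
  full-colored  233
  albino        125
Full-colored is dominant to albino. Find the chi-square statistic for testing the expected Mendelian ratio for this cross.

For a monohybrid cross between heterozygotes with complete dominance, the expected phenotypic ratio is 3:1.
Under the 3:1 hypothesis (Σ ratio = 4, N = 358):
  full-colored: 358 × 3/4 = 268.5
  albino: 358 × 1/4 = 89.5
χ² = Σ (O − E)² / E
  full-colored: (233 − 268.5)² / 268.5 = 4.6937
  albino: (125 − 89.5)² / 89.5 = 14.0810
χ² = 4.6937 + 14.0810 = 18.7747 ≈ 18.775

18.775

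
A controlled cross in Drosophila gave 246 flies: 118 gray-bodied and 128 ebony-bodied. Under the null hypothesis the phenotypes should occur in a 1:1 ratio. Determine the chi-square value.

Expected counts for N = 246 under a 1:1 ratio (total parts = 2):
  gray-bodied: 246 × 1/2 = 123
  ebony-bodied: 246 × 1/2 = 123
χ² = Σ (O − E)² / E
  gray-bodied: (118 − 123)² / 123 = 0.2033
  ebony-bodied: (128 − 123)² / 123 = 0.2033
χ² = 0.2033 + 0.2033 = 0.4066 ≈ 0.407

0.407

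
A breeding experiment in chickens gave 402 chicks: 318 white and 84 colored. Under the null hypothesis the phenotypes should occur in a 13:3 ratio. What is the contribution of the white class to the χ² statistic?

0.228

Expected counts for N = 402 under a 13:3 ratio (total parts = 16):
  white: 402 × 13/16 = 326.625
  colored: 402 × 3/16 = 75.375
Contribution of white: (318 − 326.625)² / 326.625 = 0.2278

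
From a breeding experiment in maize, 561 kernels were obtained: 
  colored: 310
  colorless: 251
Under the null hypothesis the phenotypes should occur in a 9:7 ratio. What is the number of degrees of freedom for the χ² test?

1

A goodness-of-fit test with 2 phenotype classes has df = 2 − 1 = 1.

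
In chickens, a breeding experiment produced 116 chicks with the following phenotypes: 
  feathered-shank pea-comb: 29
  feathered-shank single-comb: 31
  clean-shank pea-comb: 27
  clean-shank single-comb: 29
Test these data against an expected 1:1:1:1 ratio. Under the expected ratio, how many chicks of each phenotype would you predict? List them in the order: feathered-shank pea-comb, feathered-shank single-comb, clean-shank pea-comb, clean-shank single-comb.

29, 29, 29, 29

Total ratio parts = 4. Expected numbers out of 116:
  feathered-shank pea-comb: 116 × 1/4 = 29
  feathered-shank single-comb: 116 × 1/4 = 29
  clean-shank pea-comb: 116 × 1/4 = 29
  clean-shank single-comb: 116 × 1/4 = 29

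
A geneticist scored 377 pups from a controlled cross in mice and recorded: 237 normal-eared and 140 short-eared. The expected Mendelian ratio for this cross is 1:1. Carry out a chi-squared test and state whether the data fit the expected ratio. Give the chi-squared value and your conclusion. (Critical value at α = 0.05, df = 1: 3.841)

24.958; not consistent

The 1:1 ratio has 2 parts, so with N = 377 the expected counts are:
  normal-eared: 377 × 1/2 = 188.5
  short-eared: 377 × 1/2 = 188.5
χ² = Σ (O − E)² / E
  normal-eared: (237 − 188.5)² / 188.5 = 12.4788
  short-eared: (140 − 188.5)² / 188.5 = 12.4788
χ² = 12.4788 + 12.4788 = 24.9576 ≈ 24.958
Degrees of freedom = 2 − 1 = 1; critical value at α = 0.05 is 3.841.
Since 24.958 > 3.841, we reject the null hypothesis — the data do not fit the 1:1 ratio.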